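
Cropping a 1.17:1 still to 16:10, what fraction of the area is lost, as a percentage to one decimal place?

Going from 1.17:1 to 16:10 means cutting height while keeping width.
Area ratio = (1.170)/(1.600) = 73.12%; the remaining 26.88% is cropped out.

26.9%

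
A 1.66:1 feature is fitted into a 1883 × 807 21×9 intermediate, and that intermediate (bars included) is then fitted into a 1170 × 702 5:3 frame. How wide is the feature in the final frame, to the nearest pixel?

Inside the 1883×807 canvas the feature is height-limited at 1339.62 × 807.00.
The 21×9 canvas is width-limited in 1170×702, giving 1170.00 × 501.43; scale factor 0.6213.
The feature scales with it: width 1339.62 × 0.6213 ≈ 832.37.

832 px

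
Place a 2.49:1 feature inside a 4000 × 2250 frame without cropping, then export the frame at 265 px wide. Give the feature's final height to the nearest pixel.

106 px

At 4000×2250 the feature is width-limited, so height = 4000 / 2.490 ≈ 1606.43 px.
Scaling 4000 → 265 is ×0.0663, so the height becomes 1606.43 × 0.0663 ≈ 106.43 px.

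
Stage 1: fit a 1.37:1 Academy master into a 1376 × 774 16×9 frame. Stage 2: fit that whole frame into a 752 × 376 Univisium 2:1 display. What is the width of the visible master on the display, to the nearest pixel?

1.37:1 Academy in 1376×774: fills the height, so the master is 1060.38 × 774.00.
The 16×9 canvas is height-limited in 752×376, giving 668.44 × 376.00; scale factor 0.4858.
So the master's width is 1060.38 × 0.4858 ≈ 515.12.

515 px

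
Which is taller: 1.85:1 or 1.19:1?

1.19:1

1.85 and 1.19; 1.85 > 1.19. The smaller width-to-height ratio is the taller frame.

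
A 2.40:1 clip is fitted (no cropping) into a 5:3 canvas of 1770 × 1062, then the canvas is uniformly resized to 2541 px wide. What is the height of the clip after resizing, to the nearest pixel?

At 1770×1062 the clip is width-limited, so height = 1770 / 2.400 ≈ 737.50 px.
Resizing to 2541 px wide multiplies everything by 1.4356: 737.50 → 1058.75 px.

1059 px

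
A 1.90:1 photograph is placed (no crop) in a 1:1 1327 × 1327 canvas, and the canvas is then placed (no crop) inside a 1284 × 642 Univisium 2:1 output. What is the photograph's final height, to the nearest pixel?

338 px

First fit — 1.90:1 into 1327×1327 spans the width: 1327.00 × 698.42.
1:1 in 1284×642: fills the height, so the intermediate becomes 642.00 × 642.00 — a scale of ×0.4838.
Applying the same ×0.4838: 698.42 → 337.89.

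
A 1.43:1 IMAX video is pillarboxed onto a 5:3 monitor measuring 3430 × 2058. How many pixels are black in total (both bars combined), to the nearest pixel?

1.43:1 IMAX is narrower than 5:3, so it spans the full height.
Content width = 2058 × 1.430 ≈ 2942.9400 px.
3430 − 2942.9400 = 487.0600 px of bars.
Across the 2058-px span: 487.0600 × 2058 ≈ 1002369 px.

1002369 pixels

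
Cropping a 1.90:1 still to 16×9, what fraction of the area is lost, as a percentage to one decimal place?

6.4%

Going from 1.90:1 to 16×9 means cutting width while keeping height.
Area ratio = (1.778)/(1.900) = 93.57%; the remaining 6.43% is cropped out.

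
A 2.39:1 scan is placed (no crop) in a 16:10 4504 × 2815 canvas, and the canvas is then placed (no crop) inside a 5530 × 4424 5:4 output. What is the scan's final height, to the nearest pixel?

2314 px

Inside the 4504×2815 canvas the scan is width-limited at 4504.00 × 1884.52.
16:10 in 5530×4424: fills the width, so the intermediate becomes 5530.00 × 3456.25 — a scale of ×1.2278.
Applying the same ×1.2278: 1884.52 → 2313.81.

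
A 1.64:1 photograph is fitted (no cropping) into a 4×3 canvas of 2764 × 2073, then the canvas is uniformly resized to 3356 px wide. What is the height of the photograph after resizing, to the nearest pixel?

2046 px

Fitted into 2764×2073, the photograph spans the width; its height is 2764 / 1.640 ≈ 1685.37 px.
Resizing to 3356 px wide multiplies everything by 1.2142: 1685.37 → 2046.34 px.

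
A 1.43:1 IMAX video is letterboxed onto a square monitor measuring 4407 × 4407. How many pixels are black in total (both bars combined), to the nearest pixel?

5840076 pixels

Since 1.430 > 1.000, the video is width-limited.
Content height = 4407 / 1.430 ≈ 3081.8182 px.
Black = 4407 − 3081.8182 = 1325.1818 px.
That's 1325.1818 × 4407 ≈ 5840076 black pixels.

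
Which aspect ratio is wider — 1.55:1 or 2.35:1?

2.35:1

1.55 and 2.35; 2.35 > 1.55.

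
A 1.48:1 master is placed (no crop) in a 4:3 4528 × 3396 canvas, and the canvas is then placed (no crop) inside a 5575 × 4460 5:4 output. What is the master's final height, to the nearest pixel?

First fit — 1.48:1 into 4528×3396 spans the width: 4528.00 × 3059.46.
4:3 in 5575×4460: fills the width, so the intermediate becomes 5575.00 × 4181.25 — a scale of ×1.2312.
The master scales with it: height 3059.46 × 1.2312 ≈ 3766.89.

3767 px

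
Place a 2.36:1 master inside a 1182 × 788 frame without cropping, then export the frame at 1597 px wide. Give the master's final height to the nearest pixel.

In the 1182×788 frame the master fills the width: height = 1182 / 2.360 ≈ 500.85 px.
Scaling 1182 → 1597 is ×1.3511, so the height becomes 500.85 × 1.3511 ≈ 676.69 px.

677 px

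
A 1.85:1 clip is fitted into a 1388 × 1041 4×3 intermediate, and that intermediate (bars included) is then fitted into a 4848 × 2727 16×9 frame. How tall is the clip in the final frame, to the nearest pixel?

1965 px

Inside the 1388×1041 canvas the clip is width-limited at 1388.00 × 750.27.
4×3 in 4848×2727: fills the height, so the intermediate becomes 3636.00 × 2727.00 — a scale of ×2.6196.
Applying the same ×2.6196: 750.27 → 1965.41.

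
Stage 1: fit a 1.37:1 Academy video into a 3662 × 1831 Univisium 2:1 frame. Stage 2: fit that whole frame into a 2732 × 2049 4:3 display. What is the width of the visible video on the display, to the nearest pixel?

1.37:1 Academy in 3662×1831: fills the height, so the video is 2508.47 × 1831.00.
Second fit — the Univisium 2:1 canvas into 2732×2049 spans the width: 2732.00 × 1366.00 (×0.7460 from 3662×1831).
So the video's width is 2508.47 × 0.7460 ≈ 1871.42.

1871 px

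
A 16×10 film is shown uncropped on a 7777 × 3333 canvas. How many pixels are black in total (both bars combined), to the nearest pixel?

8146519 pixels

16×10 is narrower than 21:9, so it spans the full height.
Content width = 3333 × 16/10 ≈ 5332.8000 px.
Black = 7777 − 5332.8000 = 2444.2000 px.
Across the 3333-px span: 2444.2000 × 3333 ≈ 8146519 px.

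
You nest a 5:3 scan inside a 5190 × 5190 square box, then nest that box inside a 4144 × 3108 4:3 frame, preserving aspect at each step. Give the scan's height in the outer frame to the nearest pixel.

5:3 in 5190×5190: fills the width, so the scan is 5190.00 × 3114.00.
The square canvas is height-limited in 4144×3108, giving 3108.00 × 3108.00; scale factor 0.5988.
Applying the same ×0.5988: 3114.00 → 1864.80.

1865 px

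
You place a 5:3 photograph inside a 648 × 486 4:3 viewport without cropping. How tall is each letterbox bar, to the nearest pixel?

Since 1.667 > 1.333, the photograph is width-limited.
Content height = 648 × 3/5 ≈ 388.80 px.
486 − 388.80 = 97.20 px of bars (48.60 each).

49 px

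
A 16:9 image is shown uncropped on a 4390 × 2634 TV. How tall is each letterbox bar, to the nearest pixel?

16:9 (1.778) > 5:3 (1.667), so the image fills the width.
That makes the image 2469.38 px tall (4390 × 9/16).
Leftover height: 2634 − 2469.38 = 164.62 px → 82.31 each side.

82 px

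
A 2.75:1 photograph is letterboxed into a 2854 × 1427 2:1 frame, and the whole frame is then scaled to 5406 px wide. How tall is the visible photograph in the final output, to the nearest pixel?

1966 px

In the 2854×1427 frame the photograph fills the width: height = 2854 / 2.750 ≈ 1037.82 px.
Resizing to 5406 px wide multiplies everything by 1.8942: 1037.82 → 1965.82 px.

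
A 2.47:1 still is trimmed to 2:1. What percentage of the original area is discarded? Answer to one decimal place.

2:1 is narrower than 2.47:1, so the crop keeps the full height and trims the width.
(2.000)/(2.470) ≈ 0.810 of the area survives, leaving 19.03% discarded.

19.0%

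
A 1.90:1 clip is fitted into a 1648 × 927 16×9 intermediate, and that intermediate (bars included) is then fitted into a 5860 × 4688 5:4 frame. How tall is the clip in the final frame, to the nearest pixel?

3084 px

1.90:1 in 1648×927: fills the width, so the clip is 1648.00 × 867.37.
Second fit — the 16×9 canvas into 5860×4688 spans the width: 5860.00 × 3296.25 (×3.5558 from 1648×927).
Applying the same ×3.5558: 867.37 → 3084.21.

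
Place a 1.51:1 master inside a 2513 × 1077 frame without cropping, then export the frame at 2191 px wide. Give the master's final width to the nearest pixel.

Fitted into 2513×1077, the master spans the height; its width is 1077 × 1.510 ≈ 1626.27 px.
Scaling 2513 → 2191 is ×0.8719, so the width becomes 1626.27 × 0.8719 ≈ 1417.89 px.

1418 px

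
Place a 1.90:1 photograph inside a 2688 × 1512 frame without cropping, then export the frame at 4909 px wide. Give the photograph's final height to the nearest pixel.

2584 px

In the 2688×1512 frame the photograph fills the width: height = 2688 / 1.900 ≈ 1414.74 px.
Resizing to 4909 px wide multiplies everything by 1.8263: 1414.74 → 2583.68 px.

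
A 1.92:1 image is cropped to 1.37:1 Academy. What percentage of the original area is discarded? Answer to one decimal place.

Going from 1.92:1 to 1.37:1 Academy means cutting width while keeping height.
(1.370)/(1.920) ≈ 0.714 of the area survives, leaving 28.65% discarded.

28.6%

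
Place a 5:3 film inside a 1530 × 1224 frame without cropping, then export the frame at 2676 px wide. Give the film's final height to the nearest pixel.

At 1530×1224 the film is width-limited, so height = 1530 × 3/5 ≈ 918.00 px.
Scaling 1530 → 2676 is ×1.7490, so the height becomes 918.00 × 1.7490 ≈ 1605.60 px.

1606 px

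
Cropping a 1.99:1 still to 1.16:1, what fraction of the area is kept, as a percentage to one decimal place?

1.16:1 is narrower than 1.99:1, so the crop keeps the full height and trims the width.
(1.160)/(1.990) ≈ 0.583 of the area survives.

58.3%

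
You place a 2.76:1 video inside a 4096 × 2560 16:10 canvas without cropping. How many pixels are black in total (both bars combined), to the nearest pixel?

4407059 pixels

2.76:1 is wider than 16:10, so it spans the full width.
That makes the image 1484.0580 px tall (4096 / 2.760).
Black = 2560 − 1484.0580 = 1075.9420 px.
Bar area = 1075.9420 × 4096 ≈ 4407059 px.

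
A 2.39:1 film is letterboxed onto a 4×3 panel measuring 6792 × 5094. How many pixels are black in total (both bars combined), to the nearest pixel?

15296664 pixels

Since 2.390 > 1.333, the film is width-limited.
Content height = 6792 / 2.390 ≈ 2841.8410 px.
Leftover height: 5094 − 2841.8410 = 2252.1590 px.
Bar area = 2252.1590 × 6792 ≈ 15296664 px.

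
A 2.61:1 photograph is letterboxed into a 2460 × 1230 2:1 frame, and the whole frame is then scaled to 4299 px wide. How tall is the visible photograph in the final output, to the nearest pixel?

1647 px

Fitted into 2460×1230, the photograph spans the width; its height is 2460 / 2.610 ≈ 942.53 px.
Resizing to 4299 px wide multiplies everything by 1.7476: 942.53 → 1647.13 px.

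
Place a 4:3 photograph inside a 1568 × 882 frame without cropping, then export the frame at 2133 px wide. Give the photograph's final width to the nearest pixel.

Fitted into 1568×882, the photograph spans the height; its width is 882 × 4/3 ≈ 1176.00 px.
Resizing to 2133 px wide multiplies everything by 1.3603: 1176.00 → 1599.75 px.

1600 px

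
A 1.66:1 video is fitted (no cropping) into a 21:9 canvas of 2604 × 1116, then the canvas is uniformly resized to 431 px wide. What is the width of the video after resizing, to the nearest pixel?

At 2604×1116 the video is height-limited, so width = 1116 × 1.660 ≈ 1852.56 px.
Scaling 2604 → 431 is ×0.1655, so the width becomes 1852.56 × 0.1655 ≈ 306.63 px.

307 px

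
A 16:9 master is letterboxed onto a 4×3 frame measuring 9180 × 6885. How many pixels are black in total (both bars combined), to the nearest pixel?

15801075 pixels

Since 1.778 > 1.333, the master is width-limited.
That makes the image 5163.7500 px tall (9180 × 9/16).
6885 − 5163.7500 = 1721.2500 px of bars.
Across the 9180-px span: 1721.2500 × 9180 ≈ 15801075 px.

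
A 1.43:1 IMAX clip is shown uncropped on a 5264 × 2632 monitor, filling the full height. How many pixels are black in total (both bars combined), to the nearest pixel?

The clip is 2632 × 1.430 ≈ 3763.7600 px wide.
Black = 5264 − 3763.7600 = 1500.2400 px.
That's 1500.2400 × 2632 ≈ 3948632 black pixels.

3948632 pixels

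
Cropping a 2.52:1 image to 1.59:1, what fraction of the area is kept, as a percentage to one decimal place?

Going from 2.52:1 to 1.59:1 means cutting width while keeping height.
Fraction kept = (1.590)/(2.520) ≈ 63.10%.

63.1%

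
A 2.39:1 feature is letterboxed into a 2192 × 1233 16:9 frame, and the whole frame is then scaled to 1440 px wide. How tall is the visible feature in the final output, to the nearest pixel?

At 2192×1233 the feature is width-limited, so height = 2192 / 2.390 ≈ 917.15 px.
Scaling 2192 → 1440 is ×0.6569, so the height becomes 917.15 × 0.6569 ≈ 602.51 px.

603 px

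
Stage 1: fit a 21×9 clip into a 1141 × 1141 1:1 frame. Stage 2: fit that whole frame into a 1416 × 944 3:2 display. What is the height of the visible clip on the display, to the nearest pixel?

First fit — 21×9 into 1141×1141 spans the width: 1141.00 × 489.00.
Second fit — the 1:1 canvas into 1416×944 spans the height: 944.00 × 944.00 (×0.8273 from 1141×1141).
Applying the same ×0.8273: 489.00 → 404.57.

405 px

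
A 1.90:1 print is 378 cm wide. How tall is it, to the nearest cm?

At 1.90:1, 378 / 1.900 ≈ 198.95.

199 cm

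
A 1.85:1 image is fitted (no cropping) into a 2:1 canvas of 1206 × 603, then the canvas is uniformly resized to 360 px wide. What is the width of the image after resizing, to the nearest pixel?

In the 1206×603 frame the image fills the height: width = 603 × 1.850 ≈ 1115.55 px.
Scaling 1206 → 360 is ×0.2985, so the width becomes 1115.55 × 0.2985 ≈ 333.00 px.

333 px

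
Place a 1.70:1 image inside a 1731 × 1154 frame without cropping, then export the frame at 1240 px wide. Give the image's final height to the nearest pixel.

In the 1731×1154 frame the image fills the width: height = 1731 / 1.700 ≈ 1018.24 px.
The frame scales by 1240/1731 = 0.7163; 1018.24 × 0.7163 ≈ 729.41 px.

729 px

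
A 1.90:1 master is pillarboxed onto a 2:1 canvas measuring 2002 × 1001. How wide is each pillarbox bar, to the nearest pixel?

Since 1.900 < 2.000, the master is height-limited.
That makes the image 1901.90 px wide (1001 × 1.900).
2002 − 1901.90 = 100.10 px of bars (50.05 each).

50 px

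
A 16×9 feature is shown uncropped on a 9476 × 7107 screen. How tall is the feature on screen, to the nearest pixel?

5330 px

16×9 is wider than 4×3, so it spans the full width.
The feature is 9476 × 9/16 ≈ 5330.25 px tall.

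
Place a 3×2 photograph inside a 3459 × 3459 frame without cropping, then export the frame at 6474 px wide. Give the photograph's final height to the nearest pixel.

4316 px

At 3459×3459 the photograph is width-limited, so height = 3459 × 2/3 ≈ 2306.00 px.
Scaling 3459 → 6474 is ×1.8716, so the height becomes 2306.00 × 1.8716 ≈ 4316.00 px.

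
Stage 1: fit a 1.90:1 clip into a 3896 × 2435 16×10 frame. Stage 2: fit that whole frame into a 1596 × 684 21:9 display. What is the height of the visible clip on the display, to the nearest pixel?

576 px

Inside the 3896×2435 canvas the clip is width-limited at 3896.00 × 2050.53.
16×10 in 1596×684: fills the height, so the intermediate becomes 1094.40 × 684.00 — a scale of ×0.2809.
Applying the same ×0.2809: 2050.53 → 576.00.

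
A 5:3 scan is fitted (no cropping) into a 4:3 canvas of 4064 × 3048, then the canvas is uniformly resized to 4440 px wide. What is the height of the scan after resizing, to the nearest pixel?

2664 px

Fitted into 4064×3048, the scan spans the width; its height is 4064 × 3/5 ≈ 2438.40 px.
The frame scales by 4440/4064 = 1.0925; 2438.40 × 1.0925 ≈ 2664.00 px.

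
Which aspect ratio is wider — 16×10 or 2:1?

16×10 = 1.6 and 2; 2 > 1.6.

2:1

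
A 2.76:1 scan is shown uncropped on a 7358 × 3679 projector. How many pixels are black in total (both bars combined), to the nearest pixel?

7454081 pixels

2.76:1 (2.760) > Univisium 2:1 (2.000), so the scan fills the width.
That makes the image 2665.9420 px tall (7358 / 2.760).
Black = 3679 − 2665.9420 = 1013.0580 px.
Bar area = 1013.0580 × 7358 ≈ 7454081 px.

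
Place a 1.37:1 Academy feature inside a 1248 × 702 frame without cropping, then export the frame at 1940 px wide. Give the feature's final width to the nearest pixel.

At 1248×702 the feature is height-limited, so width = 702 × 1.370 ≈ 961.74 px.
The frame scales by 1940/1248 = 1.5545; 961.74 × 1.5545 ≈ 1495.01 px.

1495 px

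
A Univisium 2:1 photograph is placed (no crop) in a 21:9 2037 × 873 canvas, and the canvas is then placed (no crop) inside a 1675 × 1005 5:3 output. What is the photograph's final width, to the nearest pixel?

1436 px

First fit — Univisium 2:1 into 2037×873 spans the height: 1746.00 × 873.00.
The 21:9 canvas is width-limited in 1675×1005, giving 1675.00 × 717.86; scale factor 0.8223.
Applying the same ×0.8223: 1746.00 → 1435.71.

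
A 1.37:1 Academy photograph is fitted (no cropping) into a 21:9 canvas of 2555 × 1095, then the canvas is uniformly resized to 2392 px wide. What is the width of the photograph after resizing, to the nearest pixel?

At 2555×1095 the photograph is height-limited, so width = 1095 × 1.370 ≈ 1500.15 px.
Scaling 2555 → 2392 is ×0.9362, so the width becomes 1500.15 × 0.9362 ≈ 1404.45 px.

1404 px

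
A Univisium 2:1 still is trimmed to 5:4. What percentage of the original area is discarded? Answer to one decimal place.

37.5%

Going from Univisium 2:1 to 5:4 means cutting width while keeping height.
Fraction kept = (1.250)/(2.000) ≈ 62.50%, so 37.50% is lost.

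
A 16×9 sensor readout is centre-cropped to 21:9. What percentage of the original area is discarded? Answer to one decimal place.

23.8%

Going from 16×9 to 21:9 means cutting height while keeping width.
(1.778)/(2.333) ≈ 0.762 of the area survives, leaving 23.81% discarded.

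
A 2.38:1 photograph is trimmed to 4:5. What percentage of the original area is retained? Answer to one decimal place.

33.6%

Going from 2.38:1 to 4:5 means cutting width while keeping height.
Area ratio = (0.800)/(2.380) = 33.61% retained.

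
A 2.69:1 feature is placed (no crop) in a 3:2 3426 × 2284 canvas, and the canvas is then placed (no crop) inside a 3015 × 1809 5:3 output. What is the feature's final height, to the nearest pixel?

2.69:1 in 3426×2284: fills the width, so the feature is 3426.00 × 1273.61.
3:2 in 3015×1809: fills the height, so the intermediate becomes 2713.50 × 1809.00 — a scale of ×0.7920.
So the feature's height is 1273.61 × 0.7920 ≈ 1008.74.

1009 px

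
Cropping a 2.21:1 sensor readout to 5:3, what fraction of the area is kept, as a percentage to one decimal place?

75.4%

Going from 2.21:1 to 5:3 means cutting width while keeping height.
Area ratio = (1.667)/(2.210) = 75.41% retained.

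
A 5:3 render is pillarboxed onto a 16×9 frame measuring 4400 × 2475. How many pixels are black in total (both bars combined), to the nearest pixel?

5:3 (1.667) < 16×9 (1.778), so the render fills the height.
The render is 2475 × 5/3 ≈ 4125.0000 px wide.
Leftover width: 4400 − 4125.0000 = 275.0000 px.
That's 275.0000 × 2475 ≈ 680625 black pixels.

680625 pixels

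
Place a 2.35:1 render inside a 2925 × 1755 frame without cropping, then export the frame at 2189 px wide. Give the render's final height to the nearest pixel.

Fitted into 2925×1755, the render spans the width; its height is 2925 / 2.350 ≈ 1244.68 px.
Scaling 2925 → 2189 is ×0.7484, so the height becomes 1244.68 × 0.7484 ≈ 931.49 px.

931 px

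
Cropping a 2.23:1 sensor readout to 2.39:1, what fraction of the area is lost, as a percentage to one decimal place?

6.7%

2.39:1 is wider than 2.23:1, so the crop keeps the full width and trims the height.
(2.230)/(2.390) ≈ 0.933 of the area survives, leaving 6.69% discarded.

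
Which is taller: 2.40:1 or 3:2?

3:2

2.4 and 3:2 = 1.5; 2.4 > 1.5. The smaller width-to-height ratio is the taller frame.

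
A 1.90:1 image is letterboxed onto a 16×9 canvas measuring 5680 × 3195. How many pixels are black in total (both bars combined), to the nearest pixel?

1167389 pixels

1.90:1 is wider than 16×9, so it spans the full width.
The image is 5680 / 1.900 ≈ 2989.4737 px tall.
Black = 3195 − 2989.4737 = 205.5263 px.
Across the 5680-px span: 205.5263 × 5680 ≈ 1167389 px.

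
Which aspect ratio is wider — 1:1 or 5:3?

5:3

1 and 5:3 = 1.667; 1.667 > 1.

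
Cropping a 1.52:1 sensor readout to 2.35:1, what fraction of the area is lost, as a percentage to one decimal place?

35.3%

Going from 1.52:1 to 2.35:1 means cutting height while keeping width.
Area ratio = (1.520)/(2.350) = 64.68%; the remaining 35.32% is cropped out.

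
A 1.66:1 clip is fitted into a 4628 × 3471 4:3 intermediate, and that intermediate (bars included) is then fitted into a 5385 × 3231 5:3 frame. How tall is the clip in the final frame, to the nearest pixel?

2595 px

First fit — 1.66:1 into 4628×3471 spans the width: 4628.00 × 2787.95.
Second fit — the 4:3 canvas into 5385×3231 spans the height: 4308.00 × 3231.00 (×0.9309 from 4628×3471).
Applying the same ×0.9309: 2787.95 → 2595.18.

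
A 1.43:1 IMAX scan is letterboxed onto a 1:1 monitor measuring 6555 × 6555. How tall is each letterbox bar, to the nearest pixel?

1.43:1 IMAX (1.430) > 1:1 (1.000), so the scan fills the width.
Content height = 6555 / 1.430 ≈ 4583.92 px.
6555 − 4583.92 = 1971.08 px of bars (985.54 each).

986 px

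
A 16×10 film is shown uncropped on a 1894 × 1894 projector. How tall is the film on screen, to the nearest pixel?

1184 px

Since 1.600 > 1.000, the film is width-limited.
The film is 1894 × 10/16 ≈ 1183.75 px tall.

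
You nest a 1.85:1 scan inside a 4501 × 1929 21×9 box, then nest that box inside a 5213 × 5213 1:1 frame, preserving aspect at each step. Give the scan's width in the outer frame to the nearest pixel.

First fit — 1.85:1 into 4501×1929 spans the height: 3568.65 × 1929.00.
Second fit — the 21×9 canvas into 5213×5213 spans the width: 5213.00 × 2234.14 (×1.1582 from 4501×1929).
Applying the same ×1.1582: 3568.65 → 4133.16.

4133 px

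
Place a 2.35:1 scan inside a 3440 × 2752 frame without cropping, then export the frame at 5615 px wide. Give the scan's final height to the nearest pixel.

Fitted into 3440×2752, the scan spans the width; its height is 3440 / 2.350 ≈ 1463.83 px.
Scaling 3440 → 5615 is ×1.6323, so the height becomes 1463.83 × 1.6323 ≈ 2389.36 px.

2389 px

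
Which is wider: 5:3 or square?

5:3

5:3 = 1.667 and square = 1; 1.667 > 1.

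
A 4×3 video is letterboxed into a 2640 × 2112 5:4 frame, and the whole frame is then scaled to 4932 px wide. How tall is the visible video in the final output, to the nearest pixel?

In the 2640×2112 frame the video fills the width: height = 2640 × 3/4 ≈ 1980.00 px.
Scaling 2640 → 4932 is ×1.8682, so the height becomes 1980.00 × 1.8682 ≈ 3699.00 px.

3699 px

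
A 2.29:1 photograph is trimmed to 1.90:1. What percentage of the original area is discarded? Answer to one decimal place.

The height stays; only width is cut (since 1.90:1 is narrower than 2.29:1).
Fraction kept = (1.900)/(2.290) ≈ 82.97%, so 17.03% is lost.

17.0%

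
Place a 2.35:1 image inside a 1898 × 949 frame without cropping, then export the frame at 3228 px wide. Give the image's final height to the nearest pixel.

In the 1898×949 frame the image fills the width: height = 1898 / 2.350 ≈ 807.66 px.
The frame scales by 3228/1898 = 1.7007; 807.66 × 1.7007 ≈ 1373.62 px.

1374 px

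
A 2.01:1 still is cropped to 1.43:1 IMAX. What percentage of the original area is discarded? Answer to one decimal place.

28.9%

Going from 2.01:1 to 1.43:1 IMAX means cutting width while keeping height.
(1.430)/(2.010) ≈ 0.711 of the area survives, leaving 28.86% discarded.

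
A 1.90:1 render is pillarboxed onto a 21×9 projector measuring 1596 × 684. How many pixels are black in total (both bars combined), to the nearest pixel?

1.90:1 (1.900) < 21×9 (2.333), so the render fills the height.
The render is 684 × 1.900 ≈ 1299.6000 px wide.
Leftover width: 1596 − 1299.6000 = 296.4000 px.
That's 296.4000 × 684 ≈ 202738 black pixels.

202738 pixels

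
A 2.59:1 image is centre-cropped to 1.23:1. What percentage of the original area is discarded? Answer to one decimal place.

52.5%

1.23:1 is narrower than 2.59:1, so the crop keeps the full height and trims the width.
Fraction kept = (1.230)/(2.590) ≈ 47.49%, so 52.51% is lost.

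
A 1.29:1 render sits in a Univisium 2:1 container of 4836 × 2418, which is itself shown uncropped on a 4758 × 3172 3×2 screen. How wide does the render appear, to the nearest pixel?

3069 px

Inside the 4836×2418 canvas the render is height-limited at 3119.22 × 2418.00.
Univisium 2:1 in 4758×3172: fills the width, so the intermediate becomes 4758.00 × 2379.00 — a scale of ×0.9839.
So the render's width is 3119.22 × 0.9839 ≈ 3068.91.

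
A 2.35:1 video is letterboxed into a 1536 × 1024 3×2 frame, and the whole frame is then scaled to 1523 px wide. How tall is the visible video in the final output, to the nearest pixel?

At 1536×1024 the video is width-limited, so height = 1536 / 2.350 ≈ 653.62 px.
The frame scales by 1523/1536 = 0.9915; 653.62 × 0.9915 ≈ 648.09 px.

648 px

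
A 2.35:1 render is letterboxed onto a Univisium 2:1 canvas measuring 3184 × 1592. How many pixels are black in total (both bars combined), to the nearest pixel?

754947 pixels

2.35:1 (2.350) > Univisium 2:1 (2.000), so the render fills the width.
That makes the image 1354.8936 px tall (3184 / 2.350).
Black = 1592 − 1354.8936 = 237.1064 px.
Bar area = 237.1064 × 3184 ≈ 754947 px.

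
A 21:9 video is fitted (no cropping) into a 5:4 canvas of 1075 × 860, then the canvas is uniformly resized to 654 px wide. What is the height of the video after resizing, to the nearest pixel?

Fitted into 1075×860, the video spans the width; its height is 1075 × 9/21 ≈ 460.71 px.
Resizing to 654 px wide multiplies everything by 0.6084: 460.71 → 280.29 px.

280 px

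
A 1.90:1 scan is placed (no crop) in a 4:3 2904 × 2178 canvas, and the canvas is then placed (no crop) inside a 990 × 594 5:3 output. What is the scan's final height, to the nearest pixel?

417 px

First fit — 1.90:1 into 2904×2178 spans the width: 2904.00 × 1528.42.
Second fit — the 4:3 canvas into 990×594 spans the height: 792.00 × 594.00 (×0.2727 from 2904×2178).
So the scan's height is 1528.42 × 0.2727 ≈ 416.84.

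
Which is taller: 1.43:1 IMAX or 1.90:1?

1.43 and 1.9; 1.9 > 1.43. The smaller width-to-height ratio is the taller frame.

1.43:1 IMAX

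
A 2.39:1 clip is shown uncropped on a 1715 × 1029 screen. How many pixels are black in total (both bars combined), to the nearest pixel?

Since 2.390 > 1.667, the clip is width-limited.
That makes the image 717.5732 px tall (1715 / 2.390).
Leftover height: 1029 − 717.5732 = 311.4268 px.
That's 311.4268 × 1715 ≈ 534097 black pixels.

534097 pixels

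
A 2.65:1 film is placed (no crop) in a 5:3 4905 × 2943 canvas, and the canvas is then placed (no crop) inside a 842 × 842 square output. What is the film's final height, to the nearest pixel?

2.65:1 in 4905×2943: fills the width, so the film is 4905.00 × 1850.94.
The 5:3 canvas is width-limited in 842×842, giving 842.00 × 505.20; scale factor 0.1717.
The film scales with it: height 1850.94 × 0.1717 ≈ 317.74.

318 px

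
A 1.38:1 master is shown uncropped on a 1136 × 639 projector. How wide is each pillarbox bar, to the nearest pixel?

1.38:1 is narrower than 16×9, so it spans the full height.
The master is 639 × 1.380 ≈ 881.82 px wide.
Black = 1136 − 881.82 = 254.18 px, or 127.09 per bar.

127 px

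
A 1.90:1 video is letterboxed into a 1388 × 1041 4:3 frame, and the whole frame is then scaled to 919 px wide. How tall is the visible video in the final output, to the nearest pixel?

Fitted into 1388×1041, the video spans the width; its height is 1388 / 1.900 ≈ 730.53 px.
Scaling 1388 → 919 is ×0.6621, so the height becomes 730.53 × 0.6621 ≈ 483.68 px.

484 px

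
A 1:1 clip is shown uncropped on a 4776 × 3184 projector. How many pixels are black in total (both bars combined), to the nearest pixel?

5068928 pixels

1:1 (1.000) < 3:2 (1.500), so the clip fills the height.
Content width = 3184 × 1/1 ≈ 3184.0000 px.
4776 − 3184.0000 = 1592.0000 px of bars.
Bar area = 1592.0000 × 3184 ≈ 5068928 px.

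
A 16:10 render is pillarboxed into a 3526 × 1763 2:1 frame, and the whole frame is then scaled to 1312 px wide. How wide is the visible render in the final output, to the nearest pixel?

1050 px

Fitted into 3526×1763, the render spans the height; its width is 1763 × 16/10 ≈ 2820.80 px.
Scaling 3526 → 1312 is ×0.3721, so the width becomes 2820.80 × 0.3721 ≈ 1049.60 px.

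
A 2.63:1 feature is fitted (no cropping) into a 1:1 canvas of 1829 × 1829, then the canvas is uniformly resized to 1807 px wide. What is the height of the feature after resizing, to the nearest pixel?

At 1829×1829 the feature is width-limited, so height = 1829 / 2.630 ≈ 695.44 px.
Scaling 1829 → 1807 is ×0.9880, so the height becomes 695.44 × 0.9880 ≈ 687.07 px.

687 px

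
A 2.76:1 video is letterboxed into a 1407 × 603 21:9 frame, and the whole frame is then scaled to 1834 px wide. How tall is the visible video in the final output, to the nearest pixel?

664 px

At 1407×603 the video is width-limited, so height = 1407 / 2.760 ≈ 509.78 px.
Resizing to 1834 px wide multiplies everything by 1.3035: 509.78 → 664.49 px.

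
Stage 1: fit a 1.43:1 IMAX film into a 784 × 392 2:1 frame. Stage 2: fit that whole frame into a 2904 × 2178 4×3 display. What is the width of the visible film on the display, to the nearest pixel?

1.43:1 IMAX in 784×392: fills the height, so the film is 560.56 × 392.00.
2:1 in 2904×2178: fills the width, so the intermediate becomes 2904.00 × 1452.00 — a scale of ×3.7041.
Applying the same ×3.7041: 560.56 → 2076.36.

2076 px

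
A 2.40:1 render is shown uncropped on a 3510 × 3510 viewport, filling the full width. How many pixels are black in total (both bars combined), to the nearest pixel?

7186725 pixels

That makes the image 1462.5000 px tall (3510 / 2.400).
3510 − 1462.5000 = 2047.5000 px of bars.
Across the 3510-px span: 2047.5000 × 3510 ≈ 7186725 px.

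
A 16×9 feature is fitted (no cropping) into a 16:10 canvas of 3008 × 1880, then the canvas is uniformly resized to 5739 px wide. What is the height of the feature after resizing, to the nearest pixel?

At 3008×1880 the feature is width-limited, so height = 3008 × 9/16 ≈ 1692.00 px.
Resizing to 5739 px wide multiplies everything by 1.9079: 1692.00 → 3228.19 px.

3228 px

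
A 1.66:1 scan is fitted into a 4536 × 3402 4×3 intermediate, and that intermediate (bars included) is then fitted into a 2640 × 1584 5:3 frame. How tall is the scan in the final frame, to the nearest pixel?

Inside the 4536×3402 canvas the scan is width-limited at 4536.00 × 2732.53.
Second fit — the 4×3 canvas into 2640×1584 spans the height: 2112.00 × 1584.00 (×0.4656 from 4536×3402).
Applying the same ×0.4656: 2732.53 → 1272.29.

1272 px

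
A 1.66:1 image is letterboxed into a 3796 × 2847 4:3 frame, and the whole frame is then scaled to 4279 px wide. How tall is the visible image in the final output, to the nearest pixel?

2578 px

At 3796×2847 the image is width-limited, so height = 3796 / 1.660 ≈ 2286.75 px.
The frame scales by 4279/3796 = 1.1272; 2286.75 × 1.1272 ≈ 2577.71 px.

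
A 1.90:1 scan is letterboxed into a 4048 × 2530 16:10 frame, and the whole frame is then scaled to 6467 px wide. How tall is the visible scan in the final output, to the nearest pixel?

In the 4048×2530 frame the scan fills the width: height = 4048 / 1.900 ≈ 2130.53 px.
Resizing to 6467 px wide multiplies everything by 1.5976: 2130.53 → 3403.68 px.

3404 px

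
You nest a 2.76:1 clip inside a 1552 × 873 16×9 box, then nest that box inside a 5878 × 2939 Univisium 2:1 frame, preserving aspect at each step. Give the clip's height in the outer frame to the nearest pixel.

Inside the 1552×873 canvas the clip is width-limited at 1552.00 × 562.32.
Second fit — the 16×9 canvas into 5878×2939 spans the height: 5224.89 × 2939.00 (×3.3666 from 1552×873).
Applying the same ×3.3666: 562.32 → 1893.08.

1893 px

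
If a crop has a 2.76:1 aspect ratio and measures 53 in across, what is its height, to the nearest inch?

Height = 53 / 2.760 = 19.20.

19 in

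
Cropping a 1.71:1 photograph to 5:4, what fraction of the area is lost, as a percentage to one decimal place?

Going from 1.71:1 to 5:4 means cutting width while keeping height.
Fraction kept = (1.250)/(1.710) ≈ 73.10%, so 26.90% is lost.

26.9%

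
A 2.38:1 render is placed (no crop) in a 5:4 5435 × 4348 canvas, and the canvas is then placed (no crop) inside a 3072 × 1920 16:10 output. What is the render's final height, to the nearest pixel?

2.38:1 in 5435×4348: fills the width, so the render is 5435.00 × 2283.61.
The 5:4 canvas is height-limited in 3072×1920, giving 2400.00 × 1920.00; scale factor 0.4416.
So the render's height is 2283.61 × 0.4416 ≈ 1008.40.

1008 px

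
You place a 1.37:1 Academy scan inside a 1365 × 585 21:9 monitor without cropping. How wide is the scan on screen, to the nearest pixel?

801 px

1.37:1 Academy (1.370) < 21:9 (2.333), so the scan fills the height.
The scan is 585 × 1.370 ≈ 801.45 px wide.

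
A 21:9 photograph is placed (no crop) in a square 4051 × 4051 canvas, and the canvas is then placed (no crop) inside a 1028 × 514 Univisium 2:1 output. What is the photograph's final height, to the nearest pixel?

First fit — 21:9 into 4051×4051 spans the width: 4051.00 × 1736.14.
square in 1028×514: fills the height, so the intermediate becomes 514.00 × 514.00 — a scale of ×0.1269.
So the photograph's height is 1736.14 × 0.1269 ≈ 220.29.

220 px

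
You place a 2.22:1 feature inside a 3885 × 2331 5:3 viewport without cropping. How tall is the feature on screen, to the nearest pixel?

1750 px

2.22:1 is wider than 5:3, so it spans the full width.
Content height = 3885 / 2.220 ≈ 1750.00 px.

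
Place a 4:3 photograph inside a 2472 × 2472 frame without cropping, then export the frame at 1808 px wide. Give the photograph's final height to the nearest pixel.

1356 px

In the 2472×2472 frame the photograph fills the width: height = 2472 × 3/4 ≈ 1854.00 px.
Resizing to 1808 px wide multiplies everything by 0.7314: 1854.00 → 1356.00 px.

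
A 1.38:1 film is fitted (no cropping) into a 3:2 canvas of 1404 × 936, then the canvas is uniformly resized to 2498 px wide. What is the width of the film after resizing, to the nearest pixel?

2298 px

At 1404×936 the film is height-limited, so width = 936 × 1.380 ≈ 1291.68 px.
Scaling 1404 → 2498 is ×1.7792, so the width becomes 1291.68 × 1.7792 ≈ 2298.16 px.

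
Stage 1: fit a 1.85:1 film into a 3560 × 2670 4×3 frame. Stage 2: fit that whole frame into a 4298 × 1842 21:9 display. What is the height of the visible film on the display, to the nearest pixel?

1328 px

1.85:1 in 3560×2670: fills the width, so the film is 3560.00 × 1924.32.
The 4×3 canvas is height-limited in 4298×1842, giving 2456.00 × 1842.00; scale factor 0.6899.
So the film's height is 1924.32 × 0.6899 ≈ 1327.57.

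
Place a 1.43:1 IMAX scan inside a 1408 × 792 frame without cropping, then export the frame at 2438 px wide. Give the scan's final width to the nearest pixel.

At 1408×792 the scan is height-limited, so width = 792 × 1.430 ≈ 1132.56 px.
The frame scales by 2438/1408 = 1.7315; 1132.56 × 1.7315 ≈ 1961.07 px.

1961 px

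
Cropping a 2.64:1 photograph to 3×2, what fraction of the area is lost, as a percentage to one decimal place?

3×2 is narrower than 2.64:1, so the crop keeps the full height and trims the width.
(1.500)/(2.640) ≈ 0.568 of the area survives, leaving 43.18% discarded.

43.2%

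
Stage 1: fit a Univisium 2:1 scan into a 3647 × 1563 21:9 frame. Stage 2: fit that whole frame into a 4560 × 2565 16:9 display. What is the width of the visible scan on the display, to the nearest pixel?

3909 px

First fit — Univisium 2:1 into 3647×1563 spans the height: 3126.00 × 1563.00.
21:9 in 4560×2565: fills the width, so the intermediate becomes 4560.00 × 1954.29 — a scale of ×1.2503.
So the scan's width is 3126.00 × 1.2503 ≈ 3908.57.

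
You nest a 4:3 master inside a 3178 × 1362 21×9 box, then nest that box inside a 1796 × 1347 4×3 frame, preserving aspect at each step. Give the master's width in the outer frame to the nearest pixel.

1026 px

First fit — 4:3 into 3178×1362 spans the height: 1816.00 × 1362.00.
The 21×9 canvas is width-limited in 1796×1347, giving 1796.00 × 769.71; scale factor 0.5651.
Applying the same ×0.5651: 1816.00 → 1026.29.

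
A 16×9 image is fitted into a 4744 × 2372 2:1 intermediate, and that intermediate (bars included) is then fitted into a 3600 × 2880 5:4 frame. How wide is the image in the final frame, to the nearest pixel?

Inside the 4744×2372 canvas the image is height-limited at 4216.89 × 2372.00.
Second fit — the 2:1 canvas into 3600×2880 spans the width: 3600.00 × 1800.00 (×0.7589 from 4744×2372).
So the image's width is 4216.89 × 0.7589 ≈ 3200.00.

3200 px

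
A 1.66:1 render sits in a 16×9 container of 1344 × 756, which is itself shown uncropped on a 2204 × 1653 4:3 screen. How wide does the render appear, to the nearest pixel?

1.66:1 in 1344×756: fills the height, so the render is 1254.96 × 756.00.
16×9 in 2204×1653: fills the width, so the intermediate becomes 2204.00 × 1239.75 — a scale of ×1.6399.
So the render's width is 1254.96 × 1.6399 ≈ 2057.99.

2058 px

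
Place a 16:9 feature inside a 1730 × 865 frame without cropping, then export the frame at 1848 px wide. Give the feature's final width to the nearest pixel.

1643 px

In the 1730×865 frame the feature fills the height: width = 865 × 16/9 ≈ 1537.78 px.
Resizing to 1848 px wide multiplies everything by 1.0682: 1537.78 → 1642.67 px.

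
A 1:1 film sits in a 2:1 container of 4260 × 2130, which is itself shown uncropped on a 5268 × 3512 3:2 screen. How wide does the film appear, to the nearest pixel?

Inside the 4260×2130 canvas the film is height-limited at 2130.00 × 2130.00.
Second fit — the 2:1 canvas into 5268×3512 spans the width: 5268.00 × 2634.00 (×1.2366 from 4260×2130).
So the film's width is 2130.00 × 1.2366 ≈ 2634.00.

2634 px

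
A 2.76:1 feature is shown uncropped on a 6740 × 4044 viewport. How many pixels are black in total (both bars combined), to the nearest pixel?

2.76:1 (2.760) > 5:3 (1.667), so the feature fills the width.
Content height = 6740 / 2.760 ≈ 2442.0290 px.
Black = 4044 − 2442.0290 = 1601.9710 px.
That's 1601.9710 × 6740 ≈ 10797285 black pixels.

10797285 pixels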